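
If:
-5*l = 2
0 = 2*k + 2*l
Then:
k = 2/5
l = -2/5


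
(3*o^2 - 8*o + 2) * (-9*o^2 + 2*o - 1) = -27*o^4 + 78*o^3 - 37*o^2 + 12*o - 2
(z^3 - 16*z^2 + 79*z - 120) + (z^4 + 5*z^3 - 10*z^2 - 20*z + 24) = z^4 + 6*z^3 - 26*z^2 + 59*z - 96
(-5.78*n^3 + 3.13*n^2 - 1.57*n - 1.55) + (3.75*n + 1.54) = -5.78*n^3 + 3.13*n^2 + 2.18*n - 0.01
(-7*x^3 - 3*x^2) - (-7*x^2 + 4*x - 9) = -7*x^3 + 4*x^2 - 4*x + 9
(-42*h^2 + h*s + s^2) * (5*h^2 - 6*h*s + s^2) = -210*h^4 + 257*h^3*s - 43*h^2*s^2 - 5*h*s^3 + s^4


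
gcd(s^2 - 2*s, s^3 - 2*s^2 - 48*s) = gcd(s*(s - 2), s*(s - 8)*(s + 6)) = s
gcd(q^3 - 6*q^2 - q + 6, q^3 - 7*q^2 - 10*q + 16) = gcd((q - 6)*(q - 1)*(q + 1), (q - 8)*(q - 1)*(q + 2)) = q - 1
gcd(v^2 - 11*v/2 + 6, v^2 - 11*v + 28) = v - 4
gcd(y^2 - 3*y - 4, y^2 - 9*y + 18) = 1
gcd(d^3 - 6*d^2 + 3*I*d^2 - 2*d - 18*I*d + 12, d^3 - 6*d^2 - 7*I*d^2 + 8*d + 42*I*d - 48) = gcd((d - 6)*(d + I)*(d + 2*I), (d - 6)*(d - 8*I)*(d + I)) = d^2 + d*(-6 + I) - 6*I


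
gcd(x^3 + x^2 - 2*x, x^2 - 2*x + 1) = x - 1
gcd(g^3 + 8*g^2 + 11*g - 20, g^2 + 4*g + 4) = 1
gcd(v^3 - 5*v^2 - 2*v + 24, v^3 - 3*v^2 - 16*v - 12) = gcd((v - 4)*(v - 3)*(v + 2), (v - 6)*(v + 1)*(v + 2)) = v + 2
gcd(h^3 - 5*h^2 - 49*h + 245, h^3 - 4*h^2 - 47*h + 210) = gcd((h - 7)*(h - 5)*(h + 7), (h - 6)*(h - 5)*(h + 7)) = h^2 + 2*h - 35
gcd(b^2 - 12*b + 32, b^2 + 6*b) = 1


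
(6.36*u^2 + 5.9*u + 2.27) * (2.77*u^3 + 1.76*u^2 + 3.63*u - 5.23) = 17.6172*u^5 + 27.5366*u^4 + 39.7587*u^3 - 7.8506*u^2 - 22.6169*u - 11.8721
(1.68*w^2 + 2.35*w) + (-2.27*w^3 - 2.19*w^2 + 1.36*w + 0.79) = -2.27*w^3 - 0.51*w^2 + 3.71*w + 0.79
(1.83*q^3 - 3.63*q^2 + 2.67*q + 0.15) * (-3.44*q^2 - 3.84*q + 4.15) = -6.2952*q^5 + 5.46*q^4 + 12.3489*q^3 - 25.8333*q^2 + 10.5045*q + 0.6225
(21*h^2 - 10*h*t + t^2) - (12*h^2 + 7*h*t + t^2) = 9*h^2 - 17*h*t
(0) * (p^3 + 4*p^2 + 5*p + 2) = 0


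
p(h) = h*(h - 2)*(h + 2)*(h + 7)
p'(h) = h*(h - 2)*(h + 2) + h*(h - 2)*(h + 7) + h*(h + 2)*(h + 7) + (h - 2)*(h + 2)*(h + 7) = 4*h^3 + 21*h^2 - 8*h - 28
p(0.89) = -22.53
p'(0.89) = -15.67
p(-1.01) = 18.03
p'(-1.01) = -2.62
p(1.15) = -25.09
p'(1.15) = -3.34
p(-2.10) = -4.22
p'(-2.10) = 44.37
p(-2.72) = -39.56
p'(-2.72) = 68.63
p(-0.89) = 17.44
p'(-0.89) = -7.07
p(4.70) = 994.77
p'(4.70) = 813.58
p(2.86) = 117.86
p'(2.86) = 214.47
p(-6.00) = -192.00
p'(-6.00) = -88.00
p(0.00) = 0.00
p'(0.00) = -28.00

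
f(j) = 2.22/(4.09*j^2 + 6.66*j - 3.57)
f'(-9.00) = 0.00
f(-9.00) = 0.01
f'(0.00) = -1.16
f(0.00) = -0.62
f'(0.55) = -14.00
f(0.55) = 1.67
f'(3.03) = -0.02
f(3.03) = 0.04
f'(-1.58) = 0.92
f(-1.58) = -0.57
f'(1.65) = -0.13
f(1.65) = 0.12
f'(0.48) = -72.56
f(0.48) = 3.90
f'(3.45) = -0.02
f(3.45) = 0.03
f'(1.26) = -0.29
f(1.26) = 0.20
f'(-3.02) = 0.22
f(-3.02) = 0.16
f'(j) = 2.22*(-8.18*j - 6.66)/(4.09*j^2 + 6.66*j - 3.57)^2 = (-18.1596*j - 14.7852)/(4.09*j^2 + 6.66*j - 3.57)^2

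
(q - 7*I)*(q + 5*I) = q^2 - 2*I*q + 35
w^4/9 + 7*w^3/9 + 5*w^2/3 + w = w*(w/3 + 1/3)*(w/3 + 1)*(w + 3)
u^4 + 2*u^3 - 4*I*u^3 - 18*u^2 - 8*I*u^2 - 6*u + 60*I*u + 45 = (u - 3)*(u + 5)*(u - 3*I)*(u - I)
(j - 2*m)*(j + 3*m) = j^2 + j*m - 6*m^2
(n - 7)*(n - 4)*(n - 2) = n^3 - 13*n^2 + 50*n - 56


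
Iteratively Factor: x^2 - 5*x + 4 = (x - 1)*(x - 4)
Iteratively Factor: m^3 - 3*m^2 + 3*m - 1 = (m - 1)*(m^2 - 2*m + 1) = (m - 1)^2*(m - 1)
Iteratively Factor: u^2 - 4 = (u - 2)*(u + 2)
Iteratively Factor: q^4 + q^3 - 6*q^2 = (q - 2)*(q^3 + 3*q^2) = q*(q - 2)*(q^2 + 3*q) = q^2*(q - 2)*(q + 3)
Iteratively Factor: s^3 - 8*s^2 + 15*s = (s - 3)*(s^2 - 5*s) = (s - 5)*(s - 3)*(s)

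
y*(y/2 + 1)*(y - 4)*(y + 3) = y^4/2 + y^3/2 - 7*y^2 - 12*y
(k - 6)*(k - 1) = k^2 - 7*k + 6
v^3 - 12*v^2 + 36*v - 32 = (v - 8)*(v - 2)^2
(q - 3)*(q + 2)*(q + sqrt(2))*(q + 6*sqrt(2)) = q^4 - q^3 + 7*sqrt(2)*q^3 - 7*sqrt(2)*q^2 + 6*q^2 - 42*sqrt(2)*q - 12*q - 72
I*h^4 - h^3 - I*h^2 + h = h*(h - 1)*(h + I)*(I*h + I)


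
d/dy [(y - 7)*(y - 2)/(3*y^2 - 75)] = (3*y^2 - 26*y + 75)/(y^4 - 50*y^2 + 625)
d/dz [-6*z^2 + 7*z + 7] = 7 - 12*z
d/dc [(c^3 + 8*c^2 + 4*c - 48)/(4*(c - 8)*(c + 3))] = (c^4 - 10*c^3 - 116*c^2 - 288*c - 336)/(4*(c^4 - 10*c^3 - 23*c^2 + 240*c + 576))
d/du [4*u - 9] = 4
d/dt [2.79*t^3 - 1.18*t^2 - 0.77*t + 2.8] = 8.37*t^2 - 2.36*t - 0.77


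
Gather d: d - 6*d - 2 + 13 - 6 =5 - 5*d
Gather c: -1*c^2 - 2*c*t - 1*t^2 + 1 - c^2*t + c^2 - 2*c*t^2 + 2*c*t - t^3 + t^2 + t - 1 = -c^2*t - 2*c*t^2 - t^3 + t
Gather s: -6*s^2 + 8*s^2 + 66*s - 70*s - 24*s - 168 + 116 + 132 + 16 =2*s^2 - 28*s + 96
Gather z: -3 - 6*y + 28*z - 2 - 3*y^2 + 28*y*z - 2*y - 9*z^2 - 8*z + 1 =-3*y^2 - 8*y - 9*z^2 + z*(28*y + 20) - 4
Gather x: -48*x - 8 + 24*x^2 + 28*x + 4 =24*x^2 - 20*x - 4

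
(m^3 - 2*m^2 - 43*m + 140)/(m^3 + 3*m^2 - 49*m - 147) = (m^2 - 9*m + 20)/(m^2 - 4*m - 21)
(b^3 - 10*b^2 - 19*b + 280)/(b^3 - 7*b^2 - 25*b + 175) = (b - 8)/(b - 5)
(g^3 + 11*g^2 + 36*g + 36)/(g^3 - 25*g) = (g^3 + 11*g^2 + 36*g + 36)/(g*(g^2 - 25))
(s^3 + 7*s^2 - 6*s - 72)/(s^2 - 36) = (s^2 + s - 12)/(s - 6)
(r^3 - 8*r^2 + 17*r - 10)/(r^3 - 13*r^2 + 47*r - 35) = (r - 2)/(r - 7)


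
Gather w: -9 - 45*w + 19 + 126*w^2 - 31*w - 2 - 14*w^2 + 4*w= 112*w^2 - 72*w + 8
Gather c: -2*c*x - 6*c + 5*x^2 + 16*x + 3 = c*(-2*x - 6) + 5*x^2 + 16*x + 3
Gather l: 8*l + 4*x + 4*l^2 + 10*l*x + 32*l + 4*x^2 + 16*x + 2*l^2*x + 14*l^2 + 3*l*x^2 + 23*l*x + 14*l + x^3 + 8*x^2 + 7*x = l^2*(2*x + 18) + l*(3*x^2 + 33*x + 54) + x^3 + 12*x^2 + 27*x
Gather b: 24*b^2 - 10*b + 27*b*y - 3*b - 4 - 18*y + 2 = 24*b^2 + b*(27*y - 13) - 18*y - 2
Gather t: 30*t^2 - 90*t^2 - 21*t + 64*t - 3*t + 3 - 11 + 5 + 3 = -60*t^2 + 40*t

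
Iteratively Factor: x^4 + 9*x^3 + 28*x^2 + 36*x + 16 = (x + 1)*(x^3 + 8*x^2 + 20*x + 16) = (x + 1)*(x + 2)*(x^2 + 6*x + 8) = (x + 1)*(x + 2)^2*(x + 4)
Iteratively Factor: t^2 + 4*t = (t + 4)*(t)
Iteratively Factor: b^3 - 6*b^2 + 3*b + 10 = (b - 2)*(b^2 - 4*b - 5) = (b - 5)*(b - 2)*(b + 1)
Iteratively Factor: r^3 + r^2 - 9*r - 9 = (r + 1)*(r^2 - 9) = (r + 1)*(r + 3)*(r - 3)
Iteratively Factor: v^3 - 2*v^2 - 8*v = (v - 4)*(v^2 + 2*v) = (v - 4)*(v + 2)*(v)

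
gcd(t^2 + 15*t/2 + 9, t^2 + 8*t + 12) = t + 6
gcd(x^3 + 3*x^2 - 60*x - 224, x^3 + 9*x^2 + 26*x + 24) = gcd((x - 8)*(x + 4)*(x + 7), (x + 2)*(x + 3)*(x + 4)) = x + 4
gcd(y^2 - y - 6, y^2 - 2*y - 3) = y - 3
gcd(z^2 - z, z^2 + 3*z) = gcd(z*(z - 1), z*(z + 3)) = z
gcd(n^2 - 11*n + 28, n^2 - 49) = n - 7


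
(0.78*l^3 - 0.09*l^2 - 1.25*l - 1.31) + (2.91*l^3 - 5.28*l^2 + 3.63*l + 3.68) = 3.69*l^3 - 5.37*l^2 + 2.38*l + 2.37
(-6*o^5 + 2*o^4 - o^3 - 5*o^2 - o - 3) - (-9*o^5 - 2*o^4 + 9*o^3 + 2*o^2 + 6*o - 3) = 3*o^5 + 4*o^4 - 10*o^3 - 7*o^2 - 7*o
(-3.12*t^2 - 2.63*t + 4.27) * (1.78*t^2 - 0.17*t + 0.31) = -5.5536*t^4 - 4.151*t^3 + 7.0805*t^2 - 1.5412*t + 1.3237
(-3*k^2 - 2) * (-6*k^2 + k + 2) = 18*k^4 - 3*k^3 + 6*k^2 - 2*k - 4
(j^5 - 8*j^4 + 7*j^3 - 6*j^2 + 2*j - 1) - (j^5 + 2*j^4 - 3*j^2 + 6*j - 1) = -10*j^4 + 7*j^3 - 3*j^2 - 4*j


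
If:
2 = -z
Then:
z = -2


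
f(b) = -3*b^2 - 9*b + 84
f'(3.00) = -27.00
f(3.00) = 30.00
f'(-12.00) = 63.00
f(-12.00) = -240.00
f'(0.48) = -11.88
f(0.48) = 78.99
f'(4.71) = -37.26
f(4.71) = -24.94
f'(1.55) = -18.30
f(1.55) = 62.84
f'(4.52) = -36.12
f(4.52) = -17.97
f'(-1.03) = -2.82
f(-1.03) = 90.09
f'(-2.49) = 5.94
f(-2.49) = 87.81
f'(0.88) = -14.28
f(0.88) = 73.76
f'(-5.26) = 22.56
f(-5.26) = 48.34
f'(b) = -6*b - 9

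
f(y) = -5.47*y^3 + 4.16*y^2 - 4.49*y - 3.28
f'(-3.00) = -177.14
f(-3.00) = 195.32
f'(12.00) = -2267.69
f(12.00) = -8910.28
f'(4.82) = -345.63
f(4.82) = -540.81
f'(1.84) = -44.74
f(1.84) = -31.53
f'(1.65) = -35.44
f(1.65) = -23.93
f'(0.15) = -3.61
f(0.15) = -3.88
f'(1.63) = -34.53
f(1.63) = -23.24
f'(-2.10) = -94.33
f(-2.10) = 75.15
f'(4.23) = -262.92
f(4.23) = -361.85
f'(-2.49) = -126.95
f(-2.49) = 118.14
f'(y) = -16.41*y^2 + 8.32*y - 4.49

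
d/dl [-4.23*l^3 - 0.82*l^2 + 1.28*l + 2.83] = -12.69*l^2 - 1.64*l + 1.28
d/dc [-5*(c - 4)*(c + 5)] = -10*c - 5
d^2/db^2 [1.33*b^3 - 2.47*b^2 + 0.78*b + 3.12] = 7.98*b - 4.94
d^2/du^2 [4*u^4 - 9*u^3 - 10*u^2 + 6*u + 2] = 48*u^2 - 54*u - 20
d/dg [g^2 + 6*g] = 2*g + 6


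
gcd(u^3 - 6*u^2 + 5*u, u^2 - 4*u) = u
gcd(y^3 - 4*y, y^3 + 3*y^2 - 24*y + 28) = y - 2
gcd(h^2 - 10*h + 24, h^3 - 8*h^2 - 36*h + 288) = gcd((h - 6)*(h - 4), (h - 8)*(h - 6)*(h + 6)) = h - 6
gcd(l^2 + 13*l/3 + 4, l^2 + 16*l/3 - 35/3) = 1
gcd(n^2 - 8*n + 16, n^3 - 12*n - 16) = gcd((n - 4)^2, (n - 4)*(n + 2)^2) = n - 4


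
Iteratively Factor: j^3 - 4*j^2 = (j)*(j^2 - 4*j) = j*(j - 4)*(j)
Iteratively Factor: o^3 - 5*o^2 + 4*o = (o - 1)*(o^2 - 4*o) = (o - 4)*(o - 1)*(o)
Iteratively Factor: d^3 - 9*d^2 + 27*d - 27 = (d - 3)*(d^2 - 6*d + 9) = (d - 3)^2*(d - 3)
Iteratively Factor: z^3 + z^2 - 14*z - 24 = (z - 4)*(z^2 + 5*z + 6) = (z - 4)*(z + 2)*(z + 3)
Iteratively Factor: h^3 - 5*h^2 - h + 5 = (h + 1)*(h^2 - 6*h + 5) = (h - 5)*(h + 1)*(h - 1)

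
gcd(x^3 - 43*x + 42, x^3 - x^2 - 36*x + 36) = x^2 - 7*x + 6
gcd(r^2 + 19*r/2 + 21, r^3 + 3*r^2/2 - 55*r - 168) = r^2 + 19*r/2 + 21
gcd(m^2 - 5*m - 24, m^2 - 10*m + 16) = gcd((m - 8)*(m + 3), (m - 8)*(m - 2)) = m - 8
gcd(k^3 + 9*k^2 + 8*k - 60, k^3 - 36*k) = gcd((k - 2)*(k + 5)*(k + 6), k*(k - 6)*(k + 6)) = k + 6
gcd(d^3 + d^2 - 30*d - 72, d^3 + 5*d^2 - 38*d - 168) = d^2 - 2*d - 24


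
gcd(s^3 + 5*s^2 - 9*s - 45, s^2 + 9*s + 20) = s + 5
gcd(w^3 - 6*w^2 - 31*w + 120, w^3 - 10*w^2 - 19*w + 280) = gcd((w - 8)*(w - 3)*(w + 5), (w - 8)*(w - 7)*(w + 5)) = w^2 - 3*w - 40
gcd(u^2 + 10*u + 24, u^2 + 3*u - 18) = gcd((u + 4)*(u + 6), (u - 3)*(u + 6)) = u + 6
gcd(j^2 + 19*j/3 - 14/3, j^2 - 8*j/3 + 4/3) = j - 2/3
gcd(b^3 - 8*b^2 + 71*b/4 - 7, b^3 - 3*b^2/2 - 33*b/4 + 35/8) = b^2 - 4*b + 7/4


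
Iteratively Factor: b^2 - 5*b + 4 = (b - 1)*(b - 4)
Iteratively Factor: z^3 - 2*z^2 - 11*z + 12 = (z - 4)*(z^2 + 2*z - 3) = (z - 4)*(z - 1)*(z + 3)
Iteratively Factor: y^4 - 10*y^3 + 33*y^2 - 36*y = (y)*(y^3 - 10*y^2 + 33*y - 36) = y*(y - 3)*(y^2 - 7*y + 12) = y*(y - 4)*(y - 3)*(y - 3)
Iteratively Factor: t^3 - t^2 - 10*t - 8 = (t + 1)*(t^2 - 2*t - 8) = (t + 1)*(t + 2)*(t - 4)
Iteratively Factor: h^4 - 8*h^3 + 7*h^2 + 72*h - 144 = (h - 3)*(h^3 - 5*h^2 - 8*h + 48) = (h - 4)*(h - 3)*(h^2 - h - 12) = (h - 4)^2*(h - 3)*(h + 3)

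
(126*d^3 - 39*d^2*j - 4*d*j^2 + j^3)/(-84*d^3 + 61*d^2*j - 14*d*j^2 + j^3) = (-6*d - j)/(4*d - j)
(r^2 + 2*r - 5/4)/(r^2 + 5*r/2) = (r - 1/2)/r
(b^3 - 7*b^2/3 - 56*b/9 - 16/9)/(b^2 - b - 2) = (-9*b^3 + 21*b^2 + 56*b + 16)/(9*(-b^2 + b + 2))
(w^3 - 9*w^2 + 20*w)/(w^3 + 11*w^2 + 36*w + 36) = w*(w^2 - 9*w + 20)/(w^3 + 11*w^2 + 36*w + 36)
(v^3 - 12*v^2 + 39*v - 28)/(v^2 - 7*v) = v - 5 + 4/v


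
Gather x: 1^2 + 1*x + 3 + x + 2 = 2*x + 6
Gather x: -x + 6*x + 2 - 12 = 5*x - 10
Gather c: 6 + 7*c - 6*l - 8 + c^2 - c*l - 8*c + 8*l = c^2 + c*(-l - 1) + 2*l - 2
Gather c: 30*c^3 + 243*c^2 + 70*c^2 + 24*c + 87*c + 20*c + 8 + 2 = 30*c^3 + 313*c^2 + 131*c + 10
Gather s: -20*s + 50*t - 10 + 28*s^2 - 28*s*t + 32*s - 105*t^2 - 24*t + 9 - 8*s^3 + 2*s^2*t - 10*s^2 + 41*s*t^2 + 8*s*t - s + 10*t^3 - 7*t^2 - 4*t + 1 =-8*s^3 + s^2*(2*t + 18) + s*(41*t^2 - 20*t + 11) + 10*t^3 - 112*t^2 + 22*t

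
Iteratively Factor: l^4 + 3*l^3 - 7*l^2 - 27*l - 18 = (l + 1)*(l^3 + 2*l^2 - 9*l - 18) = (l - 3)*(l + 1)*(l^2 + 5*l + 6) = (l - 3)*(l + 1)*(l + 2)*(l + 3)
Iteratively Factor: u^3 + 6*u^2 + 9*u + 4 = (u + 4)*(u^2 + 2*u + 1) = (u + 1)*(u + 4)*(u + 1)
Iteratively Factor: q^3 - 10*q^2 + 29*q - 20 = (q - 5)*(q^2 - 5*q + 4) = (q - 5)*(q - 4)*(q - 1)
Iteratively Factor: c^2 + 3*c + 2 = (c + 2)*(c + 1)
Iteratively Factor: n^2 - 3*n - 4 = (n - 4)*(n + 1)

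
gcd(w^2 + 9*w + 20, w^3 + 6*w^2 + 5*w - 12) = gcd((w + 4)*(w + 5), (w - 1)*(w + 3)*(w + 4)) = w + 4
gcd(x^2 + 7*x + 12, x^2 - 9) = x + 3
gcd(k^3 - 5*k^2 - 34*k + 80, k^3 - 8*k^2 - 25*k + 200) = k^2 - 3*k - 40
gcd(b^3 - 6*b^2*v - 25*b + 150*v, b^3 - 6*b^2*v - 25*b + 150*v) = -b^3 + 6*b^2*v + 25*b - 150*v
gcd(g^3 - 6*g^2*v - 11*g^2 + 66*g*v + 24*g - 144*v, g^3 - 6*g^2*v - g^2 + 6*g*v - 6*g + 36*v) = -g^2 + 6*g*v + 3*g - 18*v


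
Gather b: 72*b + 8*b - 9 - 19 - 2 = 80*b - 30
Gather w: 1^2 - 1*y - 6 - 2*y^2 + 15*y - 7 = -2*y^2 + 14*y - 12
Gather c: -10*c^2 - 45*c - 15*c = -10*c^2 - 60*c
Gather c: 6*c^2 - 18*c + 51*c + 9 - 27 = 6*c^2 + 33*c - 18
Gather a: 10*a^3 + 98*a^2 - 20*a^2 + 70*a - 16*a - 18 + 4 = 10*a^3 + 78*a^2 + 54*a - 14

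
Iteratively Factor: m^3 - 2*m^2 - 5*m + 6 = (m + 2)*(m^2 - 4*m + 3) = (m - 3)*(m + 2)*(m - 1)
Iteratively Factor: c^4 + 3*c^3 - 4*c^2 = (c)*(c^3 + 3*c^2 - 4*c) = c*(c - 1)*(c^2 + 4*c) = c^2*(c - 1)*(c + 4)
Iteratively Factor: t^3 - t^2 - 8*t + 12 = (t - 2)*(t^2 + t - 6) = (t - 2)*(t + 3)*(t - 2)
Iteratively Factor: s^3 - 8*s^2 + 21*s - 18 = (s - 3)*(s^2 - 5*s + 6) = (s - 3)^2*(s - 2)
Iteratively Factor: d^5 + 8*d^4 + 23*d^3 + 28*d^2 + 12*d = (d + 2)*(d^4 + 6*d^3 + 11*d^2 + 6*d) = (d + 1)*(d + 2)*(d^3 + 5*d^2 + 6*d) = (d + 1)*(d + 2)*(d + 3)*(d^2 + 2*d) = (d + 1)*(d + 2)^2*(d + 3)*(d)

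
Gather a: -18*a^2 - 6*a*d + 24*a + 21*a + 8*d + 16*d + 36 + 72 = -18*a^2 + a*(45 - 6*d) + 24*d + 108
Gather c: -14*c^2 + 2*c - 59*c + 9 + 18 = -14*c^2 - 57*c + 27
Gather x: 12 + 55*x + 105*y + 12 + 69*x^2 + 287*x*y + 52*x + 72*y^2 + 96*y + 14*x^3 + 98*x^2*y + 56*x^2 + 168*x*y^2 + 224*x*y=14*x^3 + x^2*(98*y + 125) + x*(168*y^2 + 511*y + 107) + 72*y^2 + 201*y + 24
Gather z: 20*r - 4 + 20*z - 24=20*r + 20*z - 28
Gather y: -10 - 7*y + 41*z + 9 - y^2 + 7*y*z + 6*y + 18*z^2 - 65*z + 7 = -y^2 + y*(7*z - 1) + 18*z^2 - 24*z + 6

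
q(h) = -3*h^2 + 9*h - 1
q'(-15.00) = 99.00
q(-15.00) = -811.00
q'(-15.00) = 99.00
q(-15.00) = -811.00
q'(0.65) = 5.10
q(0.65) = 3.58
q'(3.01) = -9.06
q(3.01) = -1.09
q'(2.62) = -6.72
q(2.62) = 1.99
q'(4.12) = -15.72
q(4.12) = -14.84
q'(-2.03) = 21.18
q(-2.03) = -31.63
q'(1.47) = 0.18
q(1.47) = 5.75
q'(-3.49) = 29.94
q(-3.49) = -68.95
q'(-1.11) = 15.66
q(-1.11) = -14.69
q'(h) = 9 - 6*h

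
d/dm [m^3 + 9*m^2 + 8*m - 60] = 3*m^2 + 18*m + 8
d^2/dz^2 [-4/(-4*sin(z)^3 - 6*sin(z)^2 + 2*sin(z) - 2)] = 2*((sin(z) - 9*sin(3*z) - 12*cos(2*z))*(2*sin(z)^3 + 3*sin(z)^2 - sin(z) + 1)/2 + 2*(6*sin(z)^2 + 6*sin(z) - 1)^2*cos(z)^2)/(2*sin(z)^3 + 3*sin(z)^2 - sin(z) + 1)^3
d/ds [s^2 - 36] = 2*s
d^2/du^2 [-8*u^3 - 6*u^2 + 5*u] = -48*u - 12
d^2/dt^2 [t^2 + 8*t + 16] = 2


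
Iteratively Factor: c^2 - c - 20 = (c - 5)*(c + 4)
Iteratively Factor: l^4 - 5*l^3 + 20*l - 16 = (l + 2)*(l^3 - 7*l^2 + 14*l - 8) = (l - 1)*(l + 2)*(l^2 - 6*l + 8) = (l - 2)*(l - 1)*(l + 2)*(l - 4)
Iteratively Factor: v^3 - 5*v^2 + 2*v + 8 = (v + 1)*(v^2 - 6*v + 8) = (v - 4)*(v + 1)*(v - 2)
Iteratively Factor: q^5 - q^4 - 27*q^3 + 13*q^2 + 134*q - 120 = (q + 4)*(q^4 - 5*q^3 - 7*q^2 + 41*q - 30) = (q - 2)*(q + 4)*(q^3 - 3*q^2 - 13*q + 15) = (q - 2)*(q - 1)*(q + 4)*(q^2 - 2*q - 15) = (q - 2)*(q - 1)*(q + 3)*(q + 4)*(q - 5)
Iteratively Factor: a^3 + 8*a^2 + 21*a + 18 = (a + 3)*(a^2 + 5*a + 6) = (a + 3)^2*(a + 2)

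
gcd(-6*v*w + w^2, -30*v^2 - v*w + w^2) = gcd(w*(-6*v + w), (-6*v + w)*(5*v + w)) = 6*v - w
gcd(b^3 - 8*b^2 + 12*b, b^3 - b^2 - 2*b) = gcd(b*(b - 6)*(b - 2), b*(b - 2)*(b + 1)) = b^2 - 2*b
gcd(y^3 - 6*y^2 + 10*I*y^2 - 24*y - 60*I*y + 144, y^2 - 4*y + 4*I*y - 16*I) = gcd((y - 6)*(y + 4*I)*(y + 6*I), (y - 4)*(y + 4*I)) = y + 4*I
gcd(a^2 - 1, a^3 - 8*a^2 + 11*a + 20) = a + 1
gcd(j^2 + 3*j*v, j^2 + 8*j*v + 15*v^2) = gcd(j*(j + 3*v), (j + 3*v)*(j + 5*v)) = j + 3*v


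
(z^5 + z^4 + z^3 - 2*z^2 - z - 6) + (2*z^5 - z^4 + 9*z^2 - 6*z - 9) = 3*z^5 + z^3 + 7*z^2 - 7*z - 15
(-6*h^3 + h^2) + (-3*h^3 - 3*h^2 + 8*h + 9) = -9*h^3 - 2*h^2 + 8*h + 9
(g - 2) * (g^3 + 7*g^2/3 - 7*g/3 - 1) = g^4 + g^3/3 - 7*g^2 + 11*g/3 + 2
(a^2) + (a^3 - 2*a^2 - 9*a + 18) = a^3 - a^2 - 9*a + 18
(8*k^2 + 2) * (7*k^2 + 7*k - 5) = 56*k^4 + 56*k^3 - 26*k^2 + 14*k - 10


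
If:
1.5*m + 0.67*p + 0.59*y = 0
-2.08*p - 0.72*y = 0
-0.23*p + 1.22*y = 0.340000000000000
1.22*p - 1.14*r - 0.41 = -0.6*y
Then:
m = -0.06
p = -0.09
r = -0.32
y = 0.26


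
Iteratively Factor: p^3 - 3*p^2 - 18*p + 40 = (p - 2)*(p^2 - p - 20) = (p - 2)*(p + 4)*(p - 5)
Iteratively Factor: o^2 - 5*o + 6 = (o - 2)*(o - 3)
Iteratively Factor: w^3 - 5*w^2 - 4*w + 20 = (w - 5)*(w^2 - 4) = (w - 5)*(w - 2)*(w + 2)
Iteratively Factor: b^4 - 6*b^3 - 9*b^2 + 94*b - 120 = (b + 4)*(b^3 - 10*b^2 + 31*b - 30) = (b - 5)*(b + 4)*(b^2 - 5*b + 6) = (b - 5)*(b - 2)*(b + 4)*(b - 3)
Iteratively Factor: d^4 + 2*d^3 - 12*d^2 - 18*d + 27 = (d - 3)*(d^3 + 5*d^2 + 3*d - 9) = (d - 3)*(d - 1)*(d^2 + 6*d + 9) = (d - 3)*(d - 1)*(d + 3)*(d + 3)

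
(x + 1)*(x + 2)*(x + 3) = x^3 + 6*x^2 + 11*x + 6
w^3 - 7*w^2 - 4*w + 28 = (w - 7)*(w - 2)*(w + 2)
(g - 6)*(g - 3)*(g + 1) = g^3 - 8*g^2 + 9*g + 18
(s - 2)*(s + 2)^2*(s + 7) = s^4 + 9*s^3 + 10*s^2 - 36*s - 56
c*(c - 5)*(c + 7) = c^3 + 2*c^2 - 35*c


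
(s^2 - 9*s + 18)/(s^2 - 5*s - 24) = (-s^2 + 9*s - 18)/(-s^2 + 5*s + 24)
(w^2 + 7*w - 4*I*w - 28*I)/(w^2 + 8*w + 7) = (w - 4*I)/(w + 1)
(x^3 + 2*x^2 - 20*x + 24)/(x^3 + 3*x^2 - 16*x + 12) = (x - 2)/(x - 1)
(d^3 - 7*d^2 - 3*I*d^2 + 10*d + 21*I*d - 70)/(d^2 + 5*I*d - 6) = (d^2 - d*(7 + 5*I) + 35*I)/(d + 3*I)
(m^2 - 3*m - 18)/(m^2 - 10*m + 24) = (m + 3)/(m - 4)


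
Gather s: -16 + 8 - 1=-9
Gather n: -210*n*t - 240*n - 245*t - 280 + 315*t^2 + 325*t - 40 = n*(-210*t - 240) + 315*t^2 + 80*t - 320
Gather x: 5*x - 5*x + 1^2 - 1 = 0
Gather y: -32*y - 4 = -32*y - 4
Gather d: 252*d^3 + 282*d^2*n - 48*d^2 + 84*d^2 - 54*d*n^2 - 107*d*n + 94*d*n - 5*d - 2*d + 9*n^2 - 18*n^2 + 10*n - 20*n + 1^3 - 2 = 252*d^3 + d^2*(282*n + 36) + d*(-54*n^2 - 13*n - 7) - 9*n^2 - 10*n - 1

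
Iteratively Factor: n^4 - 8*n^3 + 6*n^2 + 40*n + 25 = (n - 5)*(n^3 - 3*n^2 - 9*n - 5) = (n - 5)*(n + 1)*(n^2 - 4*n - 5) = (n - 5)*(n + 1)^2*(n - 5)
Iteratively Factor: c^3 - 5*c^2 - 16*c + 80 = (c + 4)*(c^2 - 9*c + 20) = (c - 4)*(c + 4)*(c - 5)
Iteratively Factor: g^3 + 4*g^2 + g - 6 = (g + 2)*(g^2 + 2*g - 3) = (g + 2)*(g + 3)*(g - 1)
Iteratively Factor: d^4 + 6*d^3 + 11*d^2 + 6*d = (d)*(d^3 + 6*d^2 + 11*d + 6) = d*(d + 2)*(d^2 + 4*d + 3) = d*(d + 2)*(d + 3)*(d + 1)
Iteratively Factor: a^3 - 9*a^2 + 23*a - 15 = (a - 3)*(a^2 - 6*a + 5) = (a - 3)*(a - 1)*(a - 5)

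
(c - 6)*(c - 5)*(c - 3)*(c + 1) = c^4 - 13*c^3 + 49*c^2 - 27*c - 90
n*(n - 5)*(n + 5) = n^3 - 25*n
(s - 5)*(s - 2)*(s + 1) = s^3 - 6*s^2 + 3*s + 10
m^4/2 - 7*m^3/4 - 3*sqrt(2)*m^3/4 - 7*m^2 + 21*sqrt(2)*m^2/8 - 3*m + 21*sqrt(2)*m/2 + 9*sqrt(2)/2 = (m/2 + 1)*(m - 6)*(m + 1/2)*(m - 3*sqrt(2)/2)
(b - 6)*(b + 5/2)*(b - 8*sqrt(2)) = b^3 - 8*sqrt(2)*b^2 - 7*b^2/2 - 15*b + 28*sqrt(2)*b + 120*sqrt(2)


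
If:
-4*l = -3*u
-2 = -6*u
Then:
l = 1/4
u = 1/3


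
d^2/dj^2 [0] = 0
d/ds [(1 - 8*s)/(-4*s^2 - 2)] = 2*(-4*s^2 + s + 2)/(4*s^4 + 4*s^2 + 1)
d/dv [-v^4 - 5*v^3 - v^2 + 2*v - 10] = -4*v^3 - 15*v^2 - 2*v + 2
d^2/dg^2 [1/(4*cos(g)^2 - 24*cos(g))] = (-2*(1 - cos(2*g))^2 - 45*cos(g) - 38*cos(2*g) + 9*cos(3*g) + 114)/(8*(cos(g) - 6)^3*cos(g)^3)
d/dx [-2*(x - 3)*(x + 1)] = 4 - 4*x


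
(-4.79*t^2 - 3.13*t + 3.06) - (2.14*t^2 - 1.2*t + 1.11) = -6.93*t^2 - 1.93*t + 1.95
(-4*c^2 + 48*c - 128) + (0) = -4*c^2 + 48*c - 128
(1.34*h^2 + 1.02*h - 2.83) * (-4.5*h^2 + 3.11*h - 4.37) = -6.03*h^4 - 0.4226*h^3 + 10.0514*h^2 - 13.2587*h + 12.3671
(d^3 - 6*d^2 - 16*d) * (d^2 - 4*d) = d^5 - 10*d^4 + 8*d^3 + 64*d^2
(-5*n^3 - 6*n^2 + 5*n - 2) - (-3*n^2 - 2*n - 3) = -5*n^3 - 3*n^2 + 7*n + 1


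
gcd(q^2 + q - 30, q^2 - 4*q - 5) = q - 5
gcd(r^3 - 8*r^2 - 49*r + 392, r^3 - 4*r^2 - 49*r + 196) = r^2 - 49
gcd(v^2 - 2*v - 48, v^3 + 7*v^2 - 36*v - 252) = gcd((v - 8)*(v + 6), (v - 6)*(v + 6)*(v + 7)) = v + 6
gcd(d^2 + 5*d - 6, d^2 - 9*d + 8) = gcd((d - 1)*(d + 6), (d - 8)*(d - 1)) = d - 1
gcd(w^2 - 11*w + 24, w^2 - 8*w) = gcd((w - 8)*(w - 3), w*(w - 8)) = w - 8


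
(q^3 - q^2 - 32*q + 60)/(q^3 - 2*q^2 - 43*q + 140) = (q^2 + 4*q - 12)/(q^2 + 3*q - 28)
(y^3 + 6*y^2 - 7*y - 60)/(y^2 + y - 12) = y + 5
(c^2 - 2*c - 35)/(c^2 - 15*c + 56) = (c + 5)/(c - 8)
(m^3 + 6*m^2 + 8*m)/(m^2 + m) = (m^2 + 6*m + 8)/(m + 1)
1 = 1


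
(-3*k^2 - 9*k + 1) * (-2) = 6*k^2 + 18*k - 2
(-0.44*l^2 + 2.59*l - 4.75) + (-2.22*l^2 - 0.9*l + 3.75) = -2.66*l^2 + 1.69*l - 1.0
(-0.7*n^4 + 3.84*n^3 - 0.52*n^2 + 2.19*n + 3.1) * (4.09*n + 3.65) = -2.863*n^5 + 13.1506*n^4 + 11.8892*n^3 + 7.0591*n^2 + 20.6725*n + 11.315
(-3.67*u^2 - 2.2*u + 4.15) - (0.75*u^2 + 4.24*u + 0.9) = -4.42*u^2 - 6.44*u + 3.25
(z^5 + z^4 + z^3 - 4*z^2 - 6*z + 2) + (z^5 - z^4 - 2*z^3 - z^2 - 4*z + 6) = 2*z^5 - z^3 - 5*z^2 - 10*z + 8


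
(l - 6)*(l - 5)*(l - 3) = l^3 - 14*l^2 + 63*l - 90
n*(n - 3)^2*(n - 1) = n^4 - 7*n^3 + 15*n^2 - 9*n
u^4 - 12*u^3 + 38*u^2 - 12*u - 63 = (u - 7)*(u - 3)^2*(u + 1)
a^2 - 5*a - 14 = (a - 7)*(a + 2)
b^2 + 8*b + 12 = (b + 2)*(b + 6)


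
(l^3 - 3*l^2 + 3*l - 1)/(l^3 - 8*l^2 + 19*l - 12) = (l^2 - 2*l + 1)/(l^2 - 7*l + 12)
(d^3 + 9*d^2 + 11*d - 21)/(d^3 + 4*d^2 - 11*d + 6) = (d^2 + 10*d + 21)/(d^2 + 5*d - 6)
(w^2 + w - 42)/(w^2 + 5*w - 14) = (w - 6)/(w - 2)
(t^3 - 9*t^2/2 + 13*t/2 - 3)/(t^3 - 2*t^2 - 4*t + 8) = (2*t^2 - 5*t + 3)/(2*(t^2 - 4))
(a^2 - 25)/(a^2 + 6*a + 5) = (a - 5)/(a + 1)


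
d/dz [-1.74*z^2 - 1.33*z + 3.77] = -3.48*z - 1.33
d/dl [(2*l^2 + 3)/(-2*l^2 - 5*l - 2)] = (-10*l^2 + 4*l + 15)/(4*l^4 + 20*l^3 + 33*l^2 + 20*l + 4)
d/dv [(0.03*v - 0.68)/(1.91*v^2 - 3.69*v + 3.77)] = (-0.0573*v^2 + 2.5976*v - 2.3961)/(3.6481*v^4 - 14.0958*v^3 + 28.0175*v^2 - 27.8226*v + 14.2129)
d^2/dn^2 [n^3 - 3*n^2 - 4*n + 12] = 6*n - 6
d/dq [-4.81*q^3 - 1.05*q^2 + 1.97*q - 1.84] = -14.43*q^2 - 2.1*q + 1.97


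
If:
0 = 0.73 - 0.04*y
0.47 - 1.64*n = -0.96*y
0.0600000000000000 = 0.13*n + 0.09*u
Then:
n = 10.97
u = -15.18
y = 18.25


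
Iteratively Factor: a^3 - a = (a - 1)*(a^2 + a) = a*(a - 1)*(a + 1)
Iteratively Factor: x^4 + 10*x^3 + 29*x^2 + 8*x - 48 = (x + 3)*(x^3 + 7*x^2 + 8*x - 16) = (x - 1)*(x + 3)*(x^2 + 8*x + 16) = (x - 1)*(x + 3)*(x + 4)*(x + 4)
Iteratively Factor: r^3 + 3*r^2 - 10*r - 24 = (r + 4)*(r^2 - r - 6) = (r + 2)*(r + 4)*(r - 3)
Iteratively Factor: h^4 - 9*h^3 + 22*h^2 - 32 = (h - 4)*(h^3 - 5*h^2 + 2*h + 8) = (h - 4)^2*(h^2 - h - 2) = (h - 4)^2*(h - 2)*(h + 1)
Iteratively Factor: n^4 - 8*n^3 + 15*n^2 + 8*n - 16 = (n + 1)*(n^3 - 9*n^2 + 24*n - 16) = (n - 4)*(n + 1)*(n^2 - 5*n + 4) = (n - 4)*(n - 1)*(n + 1)*(n - 4)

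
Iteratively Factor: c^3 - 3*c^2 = (c - 3)*(c^2) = c*(c - 3)*(c)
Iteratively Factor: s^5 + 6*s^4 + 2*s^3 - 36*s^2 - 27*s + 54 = (s + 3)*(s^4 + 3*s^3 - 7*s^2 - 15*s + 18) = (s - 2)*(s + 3)*(s^3 + 5*s^2 + 3*s - 9) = (s - 2)*(s - 1)*(s + 3)*(s^2 + 6*s + 9) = (s - 2)*(s - 1)*(s + 3)^2*(s + 3)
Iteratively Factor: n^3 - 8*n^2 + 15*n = (n - 5)*(n^2 - 3*n) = (n - 5)*(n - 3)*(n)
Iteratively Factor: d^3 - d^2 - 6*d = (d)*(d^2 - d - 6) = d*(d - 3)*(d + 2)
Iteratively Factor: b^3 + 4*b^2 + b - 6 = (b - 1)*(b^2 + 5*b + 6) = (b - 1)*(b + 3)*(b + 2)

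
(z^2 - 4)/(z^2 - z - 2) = (z + 2)/(z + 1)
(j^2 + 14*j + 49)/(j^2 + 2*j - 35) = (j + 7)/(j - 5)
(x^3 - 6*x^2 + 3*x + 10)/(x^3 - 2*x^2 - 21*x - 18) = (x^2 - 7*x + 10)/(x^2 - 3*x - 18)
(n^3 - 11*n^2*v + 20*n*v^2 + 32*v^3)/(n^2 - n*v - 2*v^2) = (-n^2 + 12*n*v - 32*v^2)/(-n + 2*v)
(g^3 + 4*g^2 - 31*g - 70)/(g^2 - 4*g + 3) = (g^3 + 4*g^2 - 31*g - 70)/(g^2 - 4*g + 3)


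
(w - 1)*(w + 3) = w^2 + 2*w - 3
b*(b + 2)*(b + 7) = b^3 + 9*b^2 + 14*b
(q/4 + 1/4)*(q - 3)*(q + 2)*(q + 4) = q^4/4 + q^3 - 7*q^2/4 - 17*q/2 - 6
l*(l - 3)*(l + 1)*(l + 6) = l^4 + 4*l^3 - 15*l^2 - 18*l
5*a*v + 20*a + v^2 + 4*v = (5*a + v)*(v + 4)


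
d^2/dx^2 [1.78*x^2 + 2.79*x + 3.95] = 3.56000000000000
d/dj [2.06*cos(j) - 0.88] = -2.06*sin(j)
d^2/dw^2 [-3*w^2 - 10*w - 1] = -6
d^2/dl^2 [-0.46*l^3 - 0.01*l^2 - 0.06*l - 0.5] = -2.76*l - 0.02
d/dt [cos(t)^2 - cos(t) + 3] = sin(t) - sin(2*t)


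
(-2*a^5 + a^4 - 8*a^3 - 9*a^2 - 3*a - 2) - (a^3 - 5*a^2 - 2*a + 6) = -2*a^5 + a^4 - 9*a^3 - 4*a^2 - a - 8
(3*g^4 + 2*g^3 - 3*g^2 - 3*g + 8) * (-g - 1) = -3*g^5 - 5*g^4 + g^3 + 6*g^2 - 5*g - 8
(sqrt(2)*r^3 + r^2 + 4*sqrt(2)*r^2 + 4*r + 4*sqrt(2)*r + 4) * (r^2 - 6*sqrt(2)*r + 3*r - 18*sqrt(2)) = sqrt(2)*r^5 - 11*r^4 + 7*sqrt(2)*r^4 - 77*r^3 + 10*sqrt(2)*r^3 - 176*r^2 - 30*sqrt(2)*r^2 - 96*sqrt(2)*r - 132*r - 72*sqrt(2)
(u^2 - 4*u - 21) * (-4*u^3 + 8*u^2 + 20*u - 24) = -4*u^5 + 24*u^4 + 72*u^3 - 272*u^2 - 324*u + 504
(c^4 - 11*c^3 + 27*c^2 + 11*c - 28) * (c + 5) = c^5 - 6*c^4 - 28*c^3 + 146*c^2 + 27*c - 140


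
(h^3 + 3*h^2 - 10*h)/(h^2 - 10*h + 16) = h*(h + 5)/(h - 8)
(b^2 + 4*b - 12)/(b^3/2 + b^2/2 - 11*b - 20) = 2*(b^2 + 4*b - 12)/(b^3 + b^2 - 22*b - 40)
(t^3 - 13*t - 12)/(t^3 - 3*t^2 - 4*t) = (t + 3)/t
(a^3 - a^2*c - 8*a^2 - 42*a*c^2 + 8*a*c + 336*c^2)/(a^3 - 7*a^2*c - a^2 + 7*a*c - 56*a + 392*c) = (a + 6*c)/(a + 7)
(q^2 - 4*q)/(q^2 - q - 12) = q/(q + 3)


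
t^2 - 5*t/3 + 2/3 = (t - 1)*(t - 2/3)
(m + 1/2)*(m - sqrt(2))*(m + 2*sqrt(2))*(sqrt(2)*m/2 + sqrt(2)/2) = sqrt(2)*m^4/2 + m^3 + 3*sqrt(2)*m^3/4 - 7*sqrt(2)*m^2/4 + 3*m^2/2 - 3*sqrt(2)*m + m/2 - sqrt(2)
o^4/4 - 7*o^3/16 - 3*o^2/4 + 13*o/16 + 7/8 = (o/4 + 1/4)*(o - 2)*(o - 7/4)*(o + 1)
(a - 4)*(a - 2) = a^2 - 6*a + 8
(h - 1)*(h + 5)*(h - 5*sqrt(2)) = h^3 - 5*sqrt(2)*h^2 + 4*h^2 - 20*sqrt(2)*h - 5*h + 25*sqrt(2)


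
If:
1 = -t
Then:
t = -1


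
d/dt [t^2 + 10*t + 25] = 2*t + 10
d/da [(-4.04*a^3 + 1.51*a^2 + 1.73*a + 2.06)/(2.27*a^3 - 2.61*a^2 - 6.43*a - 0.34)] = (7.11670000000001*a^4 + 44.1002*a^3 - 15.1018*a^2 + 9.7264*a + 12.6576)/(5.1529*a^6 - 11.8494*a^5 - 22.3801*a^4 + 32.021*a^3 + 43.1197*a^2 + 4.3724*a + 0.1156)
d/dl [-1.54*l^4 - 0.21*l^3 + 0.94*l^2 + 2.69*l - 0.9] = -6.16*l^3 - 0.63*l^2 + 1.88*l + 2.69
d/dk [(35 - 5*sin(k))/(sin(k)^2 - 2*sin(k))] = 5*(cos(k) - 14/tan(k) + 14*cos(k)/sin(k)^2)/(sin(k) - 2)^2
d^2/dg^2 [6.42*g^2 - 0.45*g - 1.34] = 12.8400000000000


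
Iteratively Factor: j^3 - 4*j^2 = (j)*(j^2 - 4*j) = j*(j - 4)*(j)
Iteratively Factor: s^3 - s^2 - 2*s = (s + 1)*(s^2 - 2*s) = (s - 2)*(s + 1)*(s)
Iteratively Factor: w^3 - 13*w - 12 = (w - 4)*(w^2 + 4*w + 3) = (w - 4)*(w + 3)*(w + 1)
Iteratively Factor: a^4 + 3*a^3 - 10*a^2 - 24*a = (a - 3)*(a^3 + 6*a^2 + 8*a) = (a - 3)*(a + 4)*(a^2 + 2*a) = a*(a - 3)*(a + 4)*(a + 2)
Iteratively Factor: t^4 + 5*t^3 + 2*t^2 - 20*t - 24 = (t + 2)*(t^3 + 3*t^2 - 4*t - 12) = (t - 2)*(t + 2)*(t^2 + 5*t + 6) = (t - 2)*(t + 2)*(t + 3)*(t + 2)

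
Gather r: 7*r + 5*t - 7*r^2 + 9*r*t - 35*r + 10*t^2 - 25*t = -7*r^2 + r*(9*t - 28) + 10*t^2 - 20*t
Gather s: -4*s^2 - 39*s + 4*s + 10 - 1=-4*s^2 - 35*s + 9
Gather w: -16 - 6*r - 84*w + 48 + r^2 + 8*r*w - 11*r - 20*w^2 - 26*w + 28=r^2 - 17*r - 20*w^2 + w*(8*r - 110) + 60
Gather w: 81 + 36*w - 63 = 36*w + 18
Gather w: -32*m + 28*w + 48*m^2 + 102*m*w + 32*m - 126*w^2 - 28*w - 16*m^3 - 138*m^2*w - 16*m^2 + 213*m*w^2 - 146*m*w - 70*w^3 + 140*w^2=-16*m^3 + 32*m^2 - 70*w^3 + w^2*(213*m + 14) + w*(-138*m^2 - 44*m)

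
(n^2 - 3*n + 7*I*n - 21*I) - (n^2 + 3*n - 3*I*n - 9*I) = -6*n + 10*I*n - 12*I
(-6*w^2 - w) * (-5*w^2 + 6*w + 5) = 30*w^4 - 31*w^3 - 36*w^2 - 5*w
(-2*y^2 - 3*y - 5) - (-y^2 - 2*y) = -y^2 - y - 5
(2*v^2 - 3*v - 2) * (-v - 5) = -2*v^3 - 7*v^2 + 17*v + 10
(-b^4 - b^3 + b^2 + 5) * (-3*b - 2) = 3*b^5 + 5*b^4 - b^3 - 2*b^2 - 15*b - 10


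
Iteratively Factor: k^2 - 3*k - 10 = (k - 5)*(k + 2)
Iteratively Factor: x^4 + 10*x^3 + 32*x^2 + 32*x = (x + 4)*(x^3 + 6*x^2 + 8*x) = x*(x + 4)*(x^2 + 6*x + 8) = x*(x + 4)^2*(x + 2)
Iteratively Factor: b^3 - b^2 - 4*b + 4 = (b - 1)*(b^2 - 4) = (b - 2)*(b - 1)*(b + 2)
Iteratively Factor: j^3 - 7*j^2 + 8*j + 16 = (j + 1)*(j^2 - 8*j + 16) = (j - 4)*(j + 1)*(j - 4)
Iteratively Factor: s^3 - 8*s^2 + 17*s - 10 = (s - 2)*(s^2 - 6*s + 5) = (s - 5)*(s - 2)*(s - 1)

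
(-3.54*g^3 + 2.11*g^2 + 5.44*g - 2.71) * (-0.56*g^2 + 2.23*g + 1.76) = 1.9824*g^5 - 9.0758*g^4 - 4.5715*g^3 + 17.3624*g^2 + 3.5311*g - 4.7696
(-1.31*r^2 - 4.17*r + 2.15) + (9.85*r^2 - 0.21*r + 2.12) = 8.54*r^2 - 4.38*r + 4.27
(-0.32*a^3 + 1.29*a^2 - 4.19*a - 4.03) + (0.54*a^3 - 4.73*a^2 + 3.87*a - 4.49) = 0.22*a^3 - 3.44*a^2 - 0.32*a - 8.52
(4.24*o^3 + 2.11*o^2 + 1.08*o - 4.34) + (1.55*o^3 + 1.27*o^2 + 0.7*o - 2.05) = 5.79*o^3 + 3.38*o^2 + 1.78*o - 6.39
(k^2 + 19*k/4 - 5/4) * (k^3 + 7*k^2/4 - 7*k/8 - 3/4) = k^5 + 13*k^4/2 + 99*k^3/16 - 227*k^2/32 - 79*k/32 + 15/16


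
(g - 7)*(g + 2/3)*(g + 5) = g^3 - 4*g^2/3 - 109*g/3 - 70/3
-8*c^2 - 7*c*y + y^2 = (-8*c + y)*(c + y)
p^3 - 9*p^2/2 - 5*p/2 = p*(p - 5)*(p + 1/2)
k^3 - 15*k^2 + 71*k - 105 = (k - 7)*(k - 5)*(k - 3)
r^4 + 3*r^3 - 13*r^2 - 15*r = r*(r - 3)*(r + 1)*(r + 5)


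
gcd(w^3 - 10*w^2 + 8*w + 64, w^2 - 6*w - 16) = w^2 - 6*w - 16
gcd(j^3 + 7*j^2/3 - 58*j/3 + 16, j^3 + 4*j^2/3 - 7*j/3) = j - 1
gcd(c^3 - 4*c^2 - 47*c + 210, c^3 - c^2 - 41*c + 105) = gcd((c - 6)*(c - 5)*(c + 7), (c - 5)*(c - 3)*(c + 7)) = c^2 + 2*c - 35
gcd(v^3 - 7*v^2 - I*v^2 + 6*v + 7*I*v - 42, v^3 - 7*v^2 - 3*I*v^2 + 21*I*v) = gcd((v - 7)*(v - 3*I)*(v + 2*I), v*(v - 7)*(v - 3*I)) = v^2 + v*(-7 - 3*I) + 21*I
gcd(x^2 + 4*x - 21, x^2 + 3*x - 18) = x - 3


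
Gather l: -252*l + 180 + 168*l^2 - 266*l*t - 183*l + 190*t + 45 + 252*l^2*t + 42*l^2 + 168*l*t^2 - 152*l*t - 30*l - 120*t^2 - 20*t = l^2*(252*t + 210) + l*(168*t^2 - 418*t - 465) - 120*t^2 + 170*t + 225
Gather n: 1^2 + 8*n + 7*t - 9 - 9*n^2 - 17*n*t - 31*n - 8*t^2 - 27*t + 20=-9*n^2 + n*(-17*t - 23) - 8*t^2 - 20*t + 12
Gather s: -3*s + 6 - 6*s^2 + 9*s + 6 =-6*s^2 + 6*s + 12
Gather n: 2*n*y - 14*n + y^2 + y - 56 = n*(2*y - 14) + y^2 + y - 56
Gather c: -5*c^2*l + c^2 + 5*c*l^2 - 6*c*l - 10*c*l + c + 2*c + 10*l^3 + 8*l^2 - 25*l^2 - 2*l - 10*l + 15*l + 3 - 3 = c^2*(1 - 5*l) + c*(5*l^2 - 16*l + 3) + 10*l^3 - 17*l^2 + 3*l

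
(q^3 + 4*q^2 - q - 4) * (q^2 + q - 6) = q^5 + 5*q^4 - 3*q^3 - 29*q^2 + 2*q + 24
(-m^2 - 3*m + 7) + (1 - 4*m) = -m^2 - 7*m + 8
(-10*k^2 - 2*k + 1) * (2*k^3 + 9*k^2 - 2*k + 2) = -20*k^5 - 94*k^4 + 4*k^3 - 7*k^2 - 6*k + 2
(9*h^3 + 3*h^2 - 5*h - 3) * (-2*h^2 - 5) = -18*h^5 - 6*h^4 - 35*h^3 - 9*h^2 + 25*h + 15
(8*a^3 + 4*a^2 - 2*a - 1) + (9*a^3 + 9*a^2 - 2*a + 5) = 17*a^3 + 13*a^2 - 4*a + 4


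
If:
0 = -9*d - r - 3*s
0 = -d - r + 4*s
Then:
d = -7*s/8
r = 39*s/8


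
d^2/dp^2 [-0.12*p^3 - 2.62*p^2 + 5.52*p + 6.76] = -0.72*p - 5.24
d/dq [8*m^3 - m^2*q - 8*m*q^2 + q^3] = -m^2 - 16*m*q + 3*q^2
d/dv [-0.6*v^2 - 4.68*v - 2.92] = -1.2*v - 4.68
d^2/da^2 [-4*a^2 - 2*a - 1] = -8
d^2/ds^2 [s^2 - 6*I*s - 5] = 2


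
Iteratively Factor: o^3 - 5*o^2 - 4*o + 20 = (o + 2)*(o^2 - 7*o + 10) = (o - 2)*(o + 2)*(o - 5)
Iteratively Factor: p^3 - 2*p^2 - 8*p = (p)*(p^2 - 2*p - 8) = p*(p + 2)*(p - 4)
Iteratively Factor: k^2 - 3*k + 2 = (k - 1)*(k - 2)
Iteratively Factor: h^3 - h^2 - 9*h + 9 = (h - 3)*(h^2 + 2*h - 3) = (h - 3)*(h - 1)*(h + 3)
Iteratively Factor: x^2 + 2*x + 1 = (x + 1)*(x + 1)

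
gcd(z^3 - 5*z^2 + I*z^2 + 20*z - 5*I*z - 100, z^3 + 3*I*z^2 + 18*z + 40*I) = z^2 + I*z + 20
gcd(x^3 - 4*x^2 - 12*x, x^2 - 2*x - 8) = x + 2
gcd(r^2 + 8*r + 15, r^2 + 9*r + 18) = r + 3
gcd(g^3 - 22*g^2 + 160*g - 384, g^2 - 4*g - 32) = g - 8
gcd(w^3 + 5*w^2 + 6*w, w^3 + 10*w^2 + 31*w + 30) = w^2 + 5*w + 6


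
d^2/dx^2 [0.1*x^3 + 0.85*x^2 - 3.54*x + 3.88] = 0.6*x + 1.7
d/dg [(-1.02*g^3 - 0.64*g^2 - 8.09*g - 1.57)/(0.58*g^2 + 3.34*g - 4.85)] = (-0.5916*g^4 - 6.8136*g^3 + 17.3956*g^2 + 8.0292*g + 44.4803)/(0.3364*g^4 + 3.8744*g^3 + 5.5296*g^2 - 32.398*g + 23.5225)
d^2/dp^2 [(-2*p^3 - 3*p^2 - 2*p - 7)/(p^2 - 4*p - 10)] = 6*(-22*p^3 - 117*p^2 - 192*p - 134)/(p^6 - 12*p^5 + 18*p^4 + 176*p^3 - 180*p^2 - 1200*p - 1000)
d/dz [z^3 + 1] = 3*z^2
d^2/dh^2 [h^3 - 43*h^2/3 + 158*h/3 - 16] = 6*h - 86/3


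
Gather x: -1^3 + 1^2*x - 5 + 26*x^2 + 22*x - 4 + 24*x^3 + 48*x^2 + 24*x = 24*x^3 + 74*x^2 + 47*x - 10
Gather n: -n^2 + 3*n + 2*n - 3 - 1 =-n^2 + 5*n - 4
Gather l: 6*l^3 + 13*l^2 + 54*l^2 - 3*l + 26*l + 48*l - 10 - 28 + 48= 6*l^3 + 67*l^2 + 71*l + 10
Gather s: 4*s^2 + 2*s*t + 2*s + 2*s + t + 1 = 4*s^2 + s*(2*t + 4) + t + 1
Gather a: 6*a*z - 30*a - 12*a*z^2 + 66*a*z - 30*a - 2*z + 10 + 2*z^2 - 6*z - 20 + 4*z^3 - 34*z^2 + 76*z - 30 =a*(-12*z^2 + 72*z - 60) + 4*z^3 - 32*z^2 + 68*z - 40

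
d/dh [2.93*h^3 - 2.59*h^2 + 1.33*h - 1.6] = 8.79*h^2 - 5.18*h + 1.33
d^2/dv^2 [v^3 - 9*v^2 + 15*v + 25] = 6*v - 18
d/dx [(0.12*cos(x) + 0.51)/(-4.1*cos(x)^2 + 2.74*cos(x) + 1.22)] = (-0.492*cos(x)^2 - 4.182*cos(x) + 1.251)*sin(x)/(16.81*cos(x)^4 - 22.468*cos(x)^3 - 2.4964*cos(x)^2 + 6.6856*cos(x) + 1.4884)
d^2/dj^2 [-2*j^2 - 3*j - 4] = -4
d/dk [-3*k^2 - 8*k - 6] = -6*k - 8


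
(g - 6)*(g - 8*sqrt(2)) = g^2 - 8*sqrt(2)*g - 6*g + 48*sqrt(2)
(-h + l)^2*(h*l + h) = h^3*l + h^3 - 2*h^2*l^2 - 2*h^2*l + h*l^3 + h*l^2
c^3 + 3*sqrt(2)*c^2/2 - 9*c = c*(c - 3*sqrt(2)/2)*(c + 3*sqrt(2))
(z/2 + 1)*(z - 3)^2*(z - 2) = z^4/2 - 3*z^3 + 5*z^2/2 + 12*z - 18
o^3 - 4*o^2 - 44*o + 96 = (o - 8)*(o - 2)*(o + 6)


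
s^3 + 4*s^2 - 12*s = s*(s - 2)*(s + 6)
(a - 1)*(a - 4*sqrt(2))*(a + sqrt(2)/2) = a^3 - 7*sqrt(2)*a^2/2 - a^2 - 4*a + 7*sqrt(2)*a/2 + 4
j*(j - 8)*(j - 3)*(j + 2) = j^4 - 9*j^3 + 2*j^2 + 48*j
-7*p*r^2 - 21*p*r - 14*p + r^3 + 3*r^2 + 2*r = (-7*p + r)*(r + 1)*(r + 2)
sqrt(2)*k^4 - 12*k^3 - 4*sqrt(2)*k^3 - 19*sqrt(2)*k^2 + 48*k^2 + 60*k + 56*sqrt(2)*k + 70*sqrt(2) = (k - 5)*(k - 7*sqrt(2))*(k + sqrt(2))*(sqrt(2)*k + sqrt(2))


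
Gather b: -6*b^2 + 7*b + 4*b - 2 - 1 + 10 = -6*b^2 + 11*b + 7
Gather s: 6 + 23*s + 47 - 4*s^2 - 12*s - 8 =-4*s^2 + 11*s + 45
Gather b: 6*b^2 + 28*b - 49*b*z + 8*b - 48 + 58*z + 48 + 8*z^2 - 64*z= 6*b^2 + b*(36 - 49*z) + 8*z^2 - 6*z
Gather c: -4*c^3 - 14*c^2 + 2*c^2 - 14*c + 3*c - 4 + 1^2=-4*c^3 - 12*c^2 - 11*c - 3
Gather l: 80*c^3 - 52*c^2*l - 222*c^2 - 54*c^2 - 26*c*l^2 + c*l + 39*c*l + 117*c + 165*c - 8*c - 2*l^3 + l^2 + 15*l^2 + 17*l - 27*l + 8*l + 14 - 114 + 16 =80*c^3 - 276*c^2 + 274*c - 2*l^3 + l^2*(16 - 26*c) + l*(-52*c^2 + 40*c - 2) - 84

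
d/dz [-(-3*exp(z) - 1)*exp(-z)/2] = -exp(-z)/2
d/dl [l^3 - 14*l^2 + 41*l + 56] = 3*l^2 - 28*l + 41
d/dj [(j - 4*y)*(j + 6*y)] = 2*j + 2*y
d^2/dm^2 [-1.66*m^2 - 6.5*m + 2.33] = -3.32000000000000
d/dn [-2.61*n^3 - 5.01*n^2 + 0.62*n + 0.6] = -7.83*n^2 - 10.02*n + 0.62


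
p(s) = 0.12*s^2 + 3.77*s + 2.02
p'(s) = 0.24*s + 3.77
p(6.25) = 30.27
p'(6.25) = 5.27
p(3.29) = 15.72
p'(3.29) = 4.56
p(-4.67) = -12.97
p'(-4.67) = 2.65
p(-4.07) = -11.34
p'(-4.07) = 2.79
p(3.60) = 17.15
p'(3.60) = 4.63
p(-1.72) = -4.11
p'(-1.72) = 3.36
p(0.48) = 3.86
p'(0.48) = 3.89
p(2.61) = 12.68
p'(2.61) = 4.40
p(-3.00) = -8.21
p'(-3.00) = 3.05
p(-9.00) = -22.19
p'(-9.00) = 1.61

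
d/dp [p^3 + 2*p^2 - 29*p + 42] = 3*p^2 + 4*p - 29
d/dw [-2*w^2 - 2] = -4*w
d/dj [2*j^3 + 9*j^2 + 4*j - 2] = 6*j^2 + 18*j + 4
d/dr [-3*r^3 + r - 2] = 1 - 9*r^2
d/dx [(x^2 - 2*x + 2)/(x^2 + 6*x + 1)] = 2*(4*x^2 - x - 7)/(x^4 + 12*x^3 + 38*x^2 + 12*x + 1)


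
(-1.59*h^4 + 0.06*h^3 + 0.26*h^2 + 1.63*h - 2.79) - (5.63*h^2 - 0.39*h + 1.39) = -1.59*h^4 + 0.06*h^3 - 5.37*h^2 + 2.02*h - 4.18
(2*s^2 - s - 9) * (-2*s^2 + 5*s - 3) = -4*s^4 + 12*s^3 + 7*s^2 - 42*s + 27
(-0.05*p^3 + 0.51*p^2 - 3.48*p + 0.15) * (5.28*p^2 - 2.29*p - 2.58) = -0.264*p^5 + 2.8073*p^4 - 19.4133*p^3 + 7.4454*p^2 + 8.6349*p - 0.387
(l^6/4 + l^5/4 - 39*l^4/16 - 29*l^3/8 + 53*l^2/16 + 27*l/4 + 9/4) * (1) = l^6/4 + l^5/4 - 39*l^4/16 - 29*l^3/8 + 53*l^2/16 + 27*l/4 + 9/4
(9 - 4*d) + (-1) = 8 - 4*d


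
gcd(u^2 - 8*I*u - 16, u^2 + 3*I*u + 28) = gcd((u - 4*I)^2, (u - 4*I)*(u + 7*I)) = u - 4*I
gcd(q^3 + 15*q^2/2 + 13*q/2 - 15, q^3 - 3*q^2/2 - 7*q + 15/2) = q^2 + 3*q/2 - 5/2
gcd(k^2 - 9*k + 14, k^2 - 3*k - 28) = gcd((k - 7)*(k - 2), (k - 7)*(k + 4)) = k - 7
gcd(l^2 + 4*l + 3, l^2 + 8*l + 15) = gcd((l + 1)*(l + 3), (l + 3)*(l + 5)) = l + 3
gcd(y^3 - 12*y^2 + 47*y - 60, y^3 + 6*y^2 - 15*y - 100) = y - 4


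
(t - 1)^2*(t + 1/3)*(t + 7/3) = t^4 + 2*t^3/3 - 32*t^2/9 + 10*t/9 + 7/9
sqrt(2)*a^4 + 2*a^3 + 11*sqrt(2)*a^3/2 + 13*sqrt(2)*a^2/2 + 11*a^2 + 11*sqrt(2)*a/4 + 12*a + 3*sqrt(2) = (a + 3/2)*(a + 4)*(a + sqrt(2)/2)*(sqrt(2)*a + 1)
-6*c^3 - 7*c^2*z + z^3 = (-3*c + z)*(c + z)*(2*c + z)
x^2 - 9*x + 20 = (x - 5)*(x - 4)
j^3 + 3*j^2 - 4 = (j - 1)*(j + 2)^2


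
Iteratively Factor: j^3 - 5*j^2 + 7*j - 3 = (j - 1)*(j^2 - 4*j + 3) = (j - 1)^2*(j - 3)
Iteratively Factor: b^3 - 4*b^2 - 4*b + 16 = (b - 2)*(b^2 - 2*b - 8) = (b - 2)*(b + 2)*(b - 4)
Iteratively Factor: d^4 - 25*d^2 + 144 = (d + 3)*(d^3 - 3*d^2 - 16*d + 48) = (d - 3)*(d + 3)*(d^2 - 16) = (d - 3)*(d + 3)*(d + 4)*(d - 4)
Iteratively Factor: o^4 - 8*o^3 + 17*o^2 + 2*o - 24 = (o - 2)*(o^3 - 6*o^2 + 5*o + 12) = (o - 2)*(o + 1)*(o^2 - 7*o + 12) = (o - 4)*(o - 2)*(o + 1)*(o - 3)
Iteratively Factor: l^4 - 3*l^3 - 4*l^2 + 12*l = (l - 2)*(l^3 - l^2 - 6*l) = l*(l - 2)*(l^2 - l - 6) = l*(l - 3)*(l - 2)*(l + 2)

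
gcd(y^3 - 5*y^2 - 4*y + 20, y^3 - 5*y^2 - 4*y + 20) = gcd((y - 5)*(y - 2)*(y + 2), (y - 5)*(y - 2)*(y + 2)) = y^3 - 5*y^2 - 4*y + 20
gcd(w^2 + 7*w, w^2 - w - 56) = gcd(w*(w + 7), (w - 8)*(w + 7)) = w + 7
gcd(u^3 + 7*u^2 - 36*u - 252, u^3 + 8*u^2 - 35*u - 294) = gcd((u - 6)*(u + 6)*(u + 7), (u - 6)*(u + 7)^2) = u^2 + u - 42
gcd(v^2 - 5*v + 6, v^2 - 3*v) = v - 3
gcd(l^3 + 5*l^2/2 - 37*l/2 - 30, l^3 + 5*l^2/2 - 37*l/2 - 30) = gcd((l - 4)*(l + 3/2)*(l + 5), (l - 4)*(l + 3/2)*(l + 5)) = l^3 + 5*l^2/2 - 37*l/2 - 30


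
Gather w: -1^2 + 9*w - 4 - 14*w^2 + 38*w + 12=-14*w^2 + 47*w + 7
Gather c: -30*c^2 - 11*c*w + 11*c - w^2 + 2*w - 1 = -30*c^2 + c*(11 - 11*w) - w^2 + 2*w - 1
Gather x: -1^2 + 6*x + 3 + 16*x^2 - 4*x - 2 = 16*x^2 + 2*x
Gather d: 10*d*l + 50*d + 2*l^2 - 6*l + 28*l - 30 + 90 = d*(10*l + 50) + 2*l^2 + 22*l + 60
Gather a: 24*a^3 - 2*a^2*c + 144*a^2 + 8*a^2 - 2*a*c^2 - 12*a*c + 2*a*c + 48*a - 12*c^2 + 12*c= 24*a^3 + a^2*(152 - 2*c) + a*(-2*c^2 - 10*c + 48) - 12*c^2 + 12*c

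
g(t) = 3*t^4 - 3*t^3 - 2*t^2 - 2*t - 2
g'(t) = 12*t^3 - 9*t^2 - 4*t - 2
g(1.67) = -1.56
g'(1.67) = 22.11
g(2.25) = 26.09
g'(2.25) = 80.12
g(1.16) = -6.26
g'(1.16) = -0.02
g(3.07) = 152.69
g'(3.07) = 248.11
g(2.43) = 42.89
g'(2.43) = 107.32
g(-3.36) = 478.31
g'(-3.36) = -545.36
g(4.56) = 959.96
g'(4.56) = 930.44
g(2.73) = 83.23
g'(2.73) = 164.16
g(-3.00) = 310.00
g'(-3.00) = -395.00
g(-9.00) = 21724.00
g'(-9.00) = -9443.00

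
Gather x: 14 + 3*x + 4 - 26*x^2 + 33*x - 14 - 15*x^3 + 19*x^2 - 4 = -15*x^3 - 7*x^2 + 36*x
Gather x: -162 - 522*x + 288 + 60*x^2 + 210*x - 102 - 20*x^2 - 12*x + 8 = 40*x^2 - 324*x + 32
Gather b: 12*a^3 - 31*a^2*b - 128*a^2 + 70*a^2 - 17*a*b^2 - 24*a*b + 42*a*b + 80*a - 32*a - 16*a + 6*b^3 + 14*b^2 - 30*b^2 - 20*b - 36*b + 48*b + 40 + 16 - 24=12*a^3 - 58*a^2 + 32*a + 6*b^3 + b^2*(-17*a - 16) + b*(-31*a^2 + 18*a - 8) + 32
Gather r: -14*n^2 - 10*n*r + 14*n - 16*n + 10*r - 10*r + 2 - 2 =-14*n^2 - 10*n*r - 2*n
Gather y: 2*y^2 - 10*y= 2*y^2 - 10*y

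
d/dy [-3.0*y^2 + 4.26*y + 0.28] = 4.26 - 6.0*y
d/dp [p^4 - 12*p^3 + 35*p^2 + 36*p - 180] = 4*p^3 - 36*p^2 + 70*p + 36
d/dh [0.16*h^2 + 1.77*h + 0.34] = 0.32*h + 1.77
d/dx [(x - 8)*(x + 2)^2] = (x + 2)*(3*x - 14)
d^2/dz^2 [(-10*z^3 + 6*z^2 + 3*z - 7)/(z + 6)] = 2*(-10*z^3 - 180*z^2 - 1080*z + 191)/(z^3 + 18*z^2 + 108*z + 216)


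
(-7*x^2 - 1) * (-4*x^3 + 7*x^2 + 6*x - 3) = 28*x^5 - 49*x^4 - 38*x^3 + 14*x^2 - 6*x + 3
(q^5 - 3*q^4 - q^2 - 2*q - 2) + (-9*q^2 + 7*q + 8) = q^5 - 3*q^4 - 10*q^2 + 5*q + 6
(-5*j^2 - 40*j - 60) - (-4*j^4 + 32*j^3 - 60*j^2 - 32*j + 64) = 4*j^4 - 32*j^3 + 55*j^2 - 8*j - 124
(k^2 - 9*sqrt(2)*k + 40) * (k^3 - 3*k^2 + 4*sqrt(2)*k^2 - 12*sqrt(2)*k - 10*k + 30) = k^5 - 5*sqrt(2)*k^4 - 3*k^4 - 42*k^3 + 15*sqrt(2)*k^3 + 126*k^2 + 250*sqrt(2)*k^2 - 750*sqrt(2)*k - 400*k + 1200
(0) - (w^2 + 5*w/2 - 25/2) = -w^2 - 5*w/2 + 25/2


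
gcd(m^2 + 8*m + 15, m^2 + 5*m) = m + 5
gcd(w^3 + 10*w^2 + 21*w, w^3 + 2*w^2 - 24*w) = w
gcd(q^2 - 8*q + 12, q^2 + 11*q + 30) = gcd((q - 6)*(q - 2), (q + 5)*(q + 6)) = 1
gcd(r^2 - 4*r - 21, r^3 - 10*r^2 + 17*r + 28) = r - 7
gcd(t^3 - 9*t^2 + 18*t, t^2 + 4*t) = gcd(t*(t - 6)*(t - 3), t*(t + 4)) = t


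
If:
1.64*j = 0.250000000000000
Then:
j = 0.15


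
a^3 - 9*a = a*(a - 3)*(a + 3)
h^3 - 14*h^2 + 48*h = h*(h - 8)*(h - 6)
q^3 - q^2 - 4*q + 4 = (q - 2)*(q - 1)*(q + 2)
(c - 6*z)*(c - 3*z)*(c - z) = c^3 - 10*c^2*z + 27*c*z^2 - 18*z^3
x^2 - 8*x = x*(x - 8)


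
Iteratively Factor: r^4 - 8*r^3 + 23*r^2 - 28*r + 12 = (r - 3)*(r^3 - 5*r^2 + 8*r - 4) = (r - 3)*(r - 2)*(r^2 - 3*r + 2) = (r - 3)*(r - 2)*(r - 1)*(r - 2)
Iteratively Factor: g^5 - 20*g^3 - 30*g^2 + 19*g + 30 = (g + 3)*(g^4 - 3*g^3 - 11*g^2 + 3*g + 10) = (g + 1)*(g + 3)*(g^3 - 4*g^2 - 7*g + 10) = (g + 1)*(g + 2)*(g + 3)*(g^2 - 6*g + 5) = (g - 5)*(g + 1)*(g + 2)*(g + 3)*(g - 1)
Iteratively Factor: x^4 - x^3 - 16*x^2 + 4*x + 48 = (x + 3)*(x^3 - 4*x^2 - 4*x + 16) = (x - 2)*(x + 3)*(x^2 - 2*x - 8) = (x - 4)*(x - 2)*(x + 3)*(x + 2)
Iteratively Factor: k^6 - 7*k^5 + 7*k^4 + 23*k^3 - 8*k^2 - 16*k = (k - 4)*(k^5 - 3*k^4 - 5*k^3 + 3*k^2 + 4*k) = (k - 4)*(k - 1)*(k^4 - 2*k^3 - 7*k^2 - 4*k) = (k - 4)*(k - 1)*(k + 1)*(k^3 - 3*k^2 - 4*k) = (k - 4)^2*(k - 1)*(k + 1)*(k^2 + k) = (k - 4)^2*(k - 1)*(k + 1)^2*(k)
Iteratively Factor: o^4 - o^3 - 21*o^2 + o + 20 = (o - 1)*(o^3 - 21*o - 20) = (o - 1)*(o + 4)*(o^2 - 4*o - 5) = (o - 1)*(o + 1)*(o + 4)*(o - 5)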